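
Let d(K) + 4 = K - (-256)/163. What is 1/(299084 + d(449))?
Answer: 163/48823483 ≈ 3.3386e-6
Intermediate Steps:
d(K) = -396/163 + K (d(K) = -4 + (K - (-256)/163) = -4 + (K - 1*(-256/163)) = -4 + (K + 256/163) = -4 + (256/163 + K) = -396/163 + K)
1/(299084 + d(449)) = 1/(299084 + (-396/163 + 449)) = 1/(299084 + 72791/163) = 1/(48823483/163) = 163/48823483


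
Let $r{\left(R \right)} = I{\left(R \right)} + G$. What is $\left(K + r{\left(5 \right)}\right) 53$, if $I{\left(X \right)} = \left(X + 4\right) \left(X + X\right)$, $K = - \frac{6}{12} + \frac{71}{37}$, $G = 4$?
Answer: $\frac{374233}{74} \approx 5057.2$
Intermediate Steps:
$K = \frac{105}{74}$ ($K = \left(-6\right) \frac{1}{12} + 71 \cdot \frac{1}{37} = - \frac{1}{2} + \frac{71}{37} = \frac{105}{74} \approx 1.4189$)
$I{\left(X \right)} = 2 X \left(4 + X\right)$ ($I{\left(X \right)} = \left(4 + X\right) 2 X = 2 X \left(4 + X\right)$)
$r{\left(R \right)} = 4 + 2 R \left(4 + R\right)$ ($r{\left(R \right)} = 2 R \left(4 + R\right) + 4 = 4 + 2 R \left(4 + R\right)$)
$\left(K + r{\left(5 \right)}\right) 53 = \left(\frac{105}{74} + \left(4 + 2 \cdot 5 \left(4 + 5\right)\right)\right) 53 = \left(\frac{105}{74} + \left(4 + 2 \cdot 5 \cdot 9\right)\right) 53 = \left(\frac{105}{74} + \left(4 + 90\right)\right) 53 = \left(\frac{105}{74} + 94\right) 53 = \frac{7061}{74} \cdot 53 = \frac{374233}{74}$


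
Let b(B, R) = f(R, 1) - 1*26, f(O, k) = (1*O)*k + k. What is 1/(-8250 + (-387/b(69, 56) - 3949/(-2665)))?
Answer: -82615/682482686 ≈ -0.00012105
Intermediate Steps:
f(O, k) = k + O*k (f(O, k) = O*k + k = k + O*k)
b(B, R) = -25 + R (b(B, R) = 1*(1 + R) - 1*26 = (1 + R) - 26 = -25 + R)
1/(-8250 + (-387/b(69, 56) - 3949/(-2665))) = 1/(-8250 + (-387/(-25 + 56) - 3949/(-2665))) = 1/(-8250 + (-387/31 - 3949*(-1/2665))) = 1/(-8250 + (-387*1/31 + 3949/2665)) = 1/(-8250 + (-387/31 + 3949/2665)) = 1/(-8250 - 908936/82615) = 1/(-682482686/82615) = -82615/682482686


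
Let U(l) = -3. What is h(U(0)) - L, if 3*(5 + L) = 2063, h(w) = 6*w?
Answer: -2102/3 ≈ -700.67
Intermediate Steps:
L = 2048/3 (L = -5 + (1/3)*2063 = -5 + 2063/3 = 2048/3 ≈ 682.67)
h(U(0)) - L = 6*(-3) - 1*2048/3 = -18 - 2048/3 = -2102/3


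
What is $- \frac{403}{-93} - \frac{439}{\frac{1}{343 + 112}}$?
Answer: $- \frac{599222}{3} \approx -1.9974 \cdot 10^{5}$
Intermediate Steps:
$- \frac{403}{-93} - \frac{439}{\frac{1}{343 + 112}} = \left(-403\right) \left(- \frac{1}{93}\right) - \frac{439}{\frac{1}{455}} = \frac{13}{3} - 439 \frac{1}{\frac{1}{455}} = \frac{13}{3} - 199745 = - \frac{599222}{3}$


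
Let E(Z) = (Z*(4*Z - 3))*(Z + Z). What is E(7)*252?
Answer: 617400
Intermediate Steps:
E(Z) = 2*Z**2*(-3 + 4*Z) (E(Z) = (Z*(-3 + 4*Z))*(2*Z) = 2*Z**2*(-3 + 4*Z))
E(7)*252 = (7**2*(-6 + 8*7))*252 = (49*(-6 + 56))*252 = (49*50)*252 = 2450*252 = 617400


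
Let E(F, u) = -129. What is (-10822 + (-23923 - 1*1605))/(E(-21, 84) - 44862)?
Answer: 36350/44991 ≈ 0.80794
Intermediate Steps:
(-10822 + (-23923 - 1*1605))/(E(-21, 84) - 44862) = (-10822 + (-23923 - 1*1605))/(-129 - 44862) = (-10822 + (-23923 - 1605))/(-44991) = (-10822 - 25528)*(-1/44991) = -36350*(-1/44991) = 36350/44991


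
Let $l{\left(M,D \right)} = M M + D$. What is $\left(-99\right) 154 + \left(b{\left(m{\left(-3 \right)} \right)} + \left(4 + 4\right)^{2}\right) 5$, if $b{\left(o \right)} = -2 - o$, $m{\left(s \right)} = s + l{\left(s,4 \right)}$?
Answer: $-14986$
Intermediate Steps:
$l{\left(M,D \right)} = D + M^{2}$ ($l{\left(M,D \right)} = M^{2} + D = D + M^{2}$)
$m{\left(s \right)} = 4 + s + s^{2}$ ($m{\left(s \right)} = s + \left(4 + s^{2}\right) = 4 + s + s^{2}$)
$\left(-99\right) 154 + \left(b{\left(m{\left(-3 \right)} \right)} + \left(4 + 4\right)^{2}\right) 5 = \left(-99\right) 154 + \left(\left(-2 - \left(4 - 3 + \left(-3\right)^{2}\right)\right) + \left(4 + 4\right)^{2}\right) 5 = -15246 + \left(\left(-2 - \left(4 - 3 + 9\right)\right) + 8^{2}\right) 5 = -15246 + \left(\left(-2 - 10\right) + 64\right) 5 = -15246 + \left(-12 + 64\right) 5 = -15246 + 52 \cdot 5 = -15246 + 260 = -14986$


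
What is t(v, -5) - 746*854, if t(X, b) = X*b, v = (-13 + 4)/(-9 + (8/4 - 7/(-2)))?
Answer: -4459678/7 ≈ -6.3710e+5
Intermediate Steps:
v = 18/7 (v = -9/(-9 + (8*(¼) - 7*(-½))) = -9/(-9 + (2 + 7/2)) = -9/(-9 + 11/2) = -9/(-7/2) = -9*(-2/7) = 18/7 ≈ 2.5714)
t(v, -5) - 746*854 = (18/7)*(-5) - 746*854 = -90/7 - 637084 = -4459678/7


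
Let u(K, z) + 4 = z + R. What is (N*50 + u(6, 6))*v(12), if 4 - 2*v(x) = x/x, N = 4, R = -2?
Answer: 300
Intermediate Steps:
u(K, z) = -6 + z (u(K, z) = -4 + (z - 2) = -4 + (-2 + z) = -6 + z)
v(x) = 3/2 (v(x) = 2 - x/(2*x) = 2 - ½*1 = 2 - ½ = 3/2)
(N*50 + u(6, 6))*v(12) = (4*50 + (-6 + 6))*(3/2) = (200 + 0)*(3/2) = 200*(3/2) = 300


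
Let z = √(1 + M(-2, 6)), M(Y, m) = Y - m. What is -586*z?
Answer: -586*I*√7 ≈ -1550.4*I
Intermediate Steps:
z = I*√7 (z = √(1 + (-2 - 1*6)) = √(1 + (-2 - 6)) = √(1 - 8) = √(-7) = I*√7 ≈ 2.6458*I)
-586*z = -586*I*√7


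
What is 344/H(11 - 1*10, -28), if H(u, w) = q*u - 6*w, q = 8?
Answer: 43/22 ≈ 1.9545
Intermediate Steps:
H(u, w) = -6*w + 8*u (H(u, w) = 8*u - 6*w = -6*w + 8*u)
344/H(11 - 1*10, -28) = 344/(-6*(-28) + 8*(11 - 1*10)) = 344/(168 + 8*(11 - 10)) = 344/(168 + 8*1) = 344/(168 + 8) = 344/176 = 344*(1/176) = 43/22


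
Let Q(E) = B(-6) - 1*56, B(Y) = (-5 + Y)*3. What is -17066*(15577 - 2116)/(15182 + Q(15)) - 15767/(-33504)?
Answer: -855164744597/56186208 ≈ -15220.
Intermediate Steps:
B(Y) = -15 + 3*Y
Q(E) = -89 (Q(E) = (-15 + 3*(-6)) - 1*56 = (-15 - 18) - 56 = -33 - 56 = -89)
-17066*(15577 - 2116)/(15182 + Q(15)) - 15767/(-33504) = -17066*(15577 - 2116)/(15182 - 89) - 15767/(-33504) = -17066/(15093/13461) - 15767*(-1/33504) = -17066/(15093*(1/13461)) + 15767/33504 = -17066/5031/4487 + 15767/33504 = -17066*4487/5031 + 15767/33504 = -76575142/5031 + 15767/33504 = -855164744597/56186208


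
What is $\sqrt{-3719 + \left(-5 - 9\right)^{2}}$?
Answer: $i \sqrt{3523} \approx 59.355 i$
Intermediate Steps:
$\sqrt{-3719 + \left(-5 - 9\right)^{2}} = \sqrt{-3719 + \left(-14\right)^{2}} = \sqrt{-3719 + 196} = \sqrt{-3523} = i \sqrt{3523}$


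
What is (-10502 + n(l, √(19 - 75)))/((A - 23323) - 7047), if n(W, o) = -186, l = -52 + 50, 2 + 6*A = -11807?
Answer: 64128/194029 ≈ 0.33051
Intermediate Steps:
A = -11809/6 (A = -⅓ + (⅙)*(-11807) = -⅓ - 11807/6 = -11809/6 ≈ -1968.2)
l = -2
(-10502 + n(l, √(19 - 75)))/((A - 23323) - 7047) = (-10502 - 186)/((-11809/6 - 23323) - 7047) = -10688/(-151747/6 - 7047) = -10688/(-194029/6) = -10688*(-6/194029) = 64128/194029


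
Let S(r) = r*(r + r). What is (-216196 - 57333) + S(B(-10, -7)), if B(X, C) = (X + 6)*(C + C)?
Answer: -267257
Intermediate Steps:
B(X, C) = 2*C*(6 + X) (B(X, C) = (6 + X)*(2*C) = 2*C*(6 + X))
S(r) = 2*r² (S(r) = r*(2*r) = 2*r²)
(-216196 - 57333) + S(B(-10, -7)) = (-216196 - 57333) + 2*(2*(-7)*(6 - 10))² = -273529 + 2*(2*(-7)*(-4))² = -273529 + 2*56² = -273529 + 2*3136 = -273529 + 6272 = -267257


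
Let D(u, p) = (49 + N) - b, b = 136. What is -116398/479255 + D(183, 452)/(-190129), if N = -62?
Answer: -22059226347/91120273895 ≈ -0.24209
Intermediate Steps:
D(u, p) = -149 (D(u, p) = (49 - 62) - 1*136 = -13 - 136 = -149)
-116398/479255 + D(183, 452)/(-190129) = -116398/479255 - 149/(-190129) = -116398*1/479255 - 149*(-1/190129) = -116398/479255 + 149/190129 = -22059226347/91120273895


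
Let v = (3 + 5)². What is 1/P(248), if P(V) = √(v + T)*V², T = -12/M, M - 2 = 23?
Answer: 5*√397/48834176 ≈ 2.0401e-6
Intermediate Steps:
M = 25 (M = 2 + 23 = 25)
v = 64 (v = 8² = 64)
T = -12/25 ≈ -0.48000
P(V) = 2*√397*V²/5 (P(V) = √(64 - 12/25)*V² = √(1588/25)*V² = (2*√397/5)*V² = 2*√397*V²/5)
1/P(248) = 1/((⅖)*√397*248²) = 1/((⅖)*√397*61504) = 1/(123008*√397/5) = 5*√397/48834176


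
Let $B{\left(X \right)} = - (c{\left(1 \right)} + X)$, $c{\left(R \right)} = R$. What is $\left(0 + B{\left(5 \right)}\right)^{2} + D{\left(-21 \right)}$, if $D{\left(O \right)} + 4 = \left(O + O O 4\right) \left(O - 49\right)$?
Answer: $-121978$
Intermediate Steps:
$B{\left(X \right)} = -1 - X$ ($B{\left(X \right)} = - (1 + X) = -1 - X$)
$D{\left(O \right)} = -4 + \left(-49 + O\right) \left(O + 4 O^{2}\right)$ ($D{\left(O \right)} = -4 + \left(O + O O 4\right) \left(O - 49\right) = -4 + \left(O + O^{2} \cdot 4\right) \left(-49 + O\right) = -4 + \left(O + 4 O^{2}\right) \left(-49 + O\right) = -4 + \left(-49 + O\right) \left(O + 4 O^{2}\right)$)
$\left(0 + B{\left(5 \right)}\right)^{2} + D{\left(-21 \right)} = \left(0 - 6\right)^{2} - \left(-1025 + 37044 + 85995\right) = \left(0 - 6\right)^{2} + \left(-4 - 85995 + 1029 + 4 \left(-9261\right)\right) = \left(0 - 6\right)^{2} - 122014 = \left(-6\right)^{2} - 122014 = 36 - 122014 = -121978$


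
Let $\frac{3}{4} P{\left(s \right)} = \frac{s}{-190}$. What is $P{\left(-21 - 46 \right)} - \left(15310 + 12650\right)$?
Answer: $- \frac{7968466}{285} \approx -27960.0$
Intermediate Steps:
$P{\left(s \right)} = - \frac{2 s}{285}$ ($P{\left(s \right)} = \frac{4 \frac{s}{-190}}{3} = \frac{4 s \left(- \frac{1}{190}\right)}{3} = \frac{4 \left(- \frac{s}{190}\right)}{3} = - \frac{2 s}{285}$)
$P{\left(-21 - 46 \right)} - \left(15310 + 12650\right) = - \frac{2 \left(-21 - 46\right)}{285} - \left(15310 + 12650\right) = - \frac{2 \left(-21 - 46\right)}{285} - 27960 = \left(- \frac{2}{285}\right) \left(-67\right) - 27960 = \frac{134}{285} - 27960 = - \frac{7968466}{285}$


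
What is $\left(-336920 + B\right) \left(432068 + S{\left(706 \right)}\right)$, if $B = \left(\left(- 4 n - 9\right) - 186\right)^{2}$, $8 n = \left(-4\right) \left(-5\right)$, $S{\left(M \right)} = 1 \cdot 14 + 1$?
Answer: $-127419116285$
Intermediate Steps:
$S{\left(M \right)} = 15$ ($S{\left(M \right)} = 14 + 1 = 15$)
$n = \frac{5}{2}$ ($n = \frac{\left(-4\right) \left(-5\right)}{8} = \frac{1}{8} \cdot 20 = \frac{5}{2} \approx 2.5$)
$B = 42025$ ($B = \left(\left(\left(-4\right) \frac{5}{2} - 9\right) - 186\right)^{2} = \left(\left(-10 - 9\right) - 186\right)^{2} = \left(-19 - 186\right)^{2} = \left(-205\right)^{2} = 42025$)
$\left(-336920 + B\right) \left(432068 + S{\left(706 \right)}\right) = \left(-336920 + 42025\right) \left(432068 + 15\right) = \left(-294895\right) 432083 = -127419116285$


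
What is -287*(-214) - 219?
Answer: 61199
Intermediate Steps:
-287*(-214) - 219 = 61418 - 219 = 61199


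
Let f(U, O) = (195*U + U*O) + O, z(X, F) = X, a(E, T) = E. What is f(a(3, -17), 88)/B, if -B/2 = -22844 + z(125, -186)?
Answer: 937/45438 ≈ 0.020622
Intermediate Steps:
B = 45438 (B = -2*(-22844 + 125) = -2*(-22719) = 45438)
f(U, O) = O + 195*U + O*U (f(U, O) = (195*U + O*U) + O = O + 195*U + O*U)
f(a(3, -17), 88)/B = (88 + 195*3 + 88*3)/45438 = (88 + 585 + 264)*(1/45438) = 937*(1/45438) = 937/45438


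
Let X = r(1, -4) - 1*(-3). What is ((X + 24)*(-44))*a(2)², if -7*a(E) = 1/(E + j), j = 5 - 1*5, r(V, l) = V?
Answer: -44/7 ≈ -6.2857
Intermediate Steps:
j = 0 (j = 5 - 5 = 0)
a(E) = -1/(7*E) (a(E) = -1/(7*(E + 0)) = -1/(7*E))
X = 4 (X = 1 - 1*(-3) = 1 + 3 = 4)
((X + 24)*(-44))*a(2)² = ((4 + 24)*(-44))*(-⅐/2)² = (28*(-44))*(-⅐*½)² = -1232*(-1/14)² = -1232*1/196 = -44/7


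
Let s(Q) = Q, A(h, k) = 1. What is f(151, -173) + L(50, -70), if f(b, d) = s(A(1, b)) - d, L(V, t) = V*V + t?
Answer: 2604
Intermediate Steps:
L(V, t) = t + V**2 (L(V, t) = V**2 + t = t + V**2)
f(b, d) = 1 - d
f(151, -173) + L(50, -70) = (1 - 1*(-173)) + (-70 + 50**2) = (1 + 173) + (-70 + 2500) = 174 + 2430 = 2604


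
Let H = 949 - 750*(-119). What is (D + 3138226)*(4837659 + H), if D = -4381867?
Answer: -6128486250978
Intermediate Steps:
H = 90199 (H = 949 + 89250 = 90199)
(D + 3138226)*(4837659 + H) = (-4381867 + 3138226)*(4837659 + 90199) = -1243641*4927858 = -6128486250978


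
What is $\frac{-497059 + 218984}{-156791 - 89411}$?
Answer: $\frac{278075}{246202} \approx 1.1295$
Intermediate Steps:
$\frac{-497059 + 218984}{-156791 - 89411} = - \frac{278075}{-246202} = \left(-278075\right) \left(- \frac{1}{246202}\right) = \frac{278075}{246202}$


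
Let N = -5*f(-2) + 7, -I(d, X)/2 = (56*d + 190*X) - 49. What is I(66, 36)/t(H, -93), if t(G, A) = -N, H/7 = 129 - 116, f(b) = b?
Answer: 20974/17 ≈ 1233.8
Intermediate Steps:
I(d, X) = 98 - 380*X - 112*d (I(d, X) = -2*((56*d + 190*X) - 49) = -2*(-49 + 56*d + 190*X) = 98 - 380*X - 112*d)
N = 17 (N = -5*(-2) + 7 = 10 + 7 = 17)
H = 91 (H = 7*(129 - 116) = 7*13 = 91)
t(G, A) = -17 (t(G, A) = -1*17 = -17)
I(66, 36)/t(H, -93) = (98 - 380*36 - 112*66)/(-17) = (98 - 13680 - 7392)*(-1/17) = -20974*(-1/17) = 20974/17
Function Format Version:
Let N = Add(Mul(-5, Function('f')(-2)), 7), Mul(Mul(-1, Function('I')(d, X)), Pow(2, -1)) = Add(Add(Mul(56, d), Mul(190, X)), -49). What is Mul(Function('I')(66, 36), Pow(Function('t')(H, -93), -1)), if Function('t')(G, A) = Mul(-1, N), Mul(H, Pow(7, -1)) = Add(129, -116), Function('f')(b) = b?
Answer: Rational(20974, 17) ≈ 1233.8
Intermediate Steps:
Function('I')(d, X) = Add(98, Mul(-380, X), Mul(-112, d)) (Function('I')(d, X) = Mul(-2, Add(Add(Mul(56, d), Mul(190, X)), -49)) = Mul(-2, Add(-49, Mul(56, d), Mul(190, X))) = Add(98, Mul(-380, X), Mul(-112, d)))
N = 17 (N = Add(Mul(-5, -2), 7) = Add(10, 7) = 17)
H = 91 (H = Mul(7, Add(129, -116)) = Mul(7, 13) = 91)
Function('t')(G, A) = -17 (Function('t')(G, A) = Mul(-1, 17) = -17)
Mul(Function('I')(66, 36), Pow(Function('t')(H, -93), -1)) = Mul(Add(98, Mul(-380, 36), Mul(-112, 66)), Pow(-17, -1)) = Mul(Add(98, -13680, -7392), Rational(-1, 17)) = Mul(-20974, Rational(-1, 17)) = Rational(20974, 17)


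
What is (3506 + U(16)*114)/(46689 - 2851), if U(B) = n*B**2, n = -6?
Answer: -85799/21919 ≈ -3.9144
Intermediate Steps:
U(B) = -6*B**2
(3506 + U(16)*114)/(46689 - 2851) = (3506 - 6*16**2*114)/(46689 - 2851) = (3506 - 6*256*114)/43838 = (3506 - 1536*114)*(1/43838) = (3506 - 175104)*(1/43838) = -171598*1/43838 = -85799/21919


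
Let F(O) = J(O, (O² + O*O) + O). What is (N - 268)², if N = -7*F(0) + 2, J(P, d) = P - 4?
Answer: 56644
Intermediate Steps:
J(P, d) = -4 + P
F(O) = -4 + O
N = 30 (N = -7*(-4 + 0) + 2 = -7*(-4) + 2 = 28 + 2 = 30)
(N - 268)² = (30 - 268)² = (-238)² = 56644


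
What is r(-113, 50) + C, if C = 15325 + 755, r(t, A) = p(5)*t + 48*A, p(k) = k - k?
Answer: 18480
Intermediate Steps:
p(k) = 0
r(t, A) = 48*A (r(t, A) = 0*t + 48*A = 0 + 48*A = 48*A)
C = 16080
r(-113, 50) + C = 48*50 + 16080 = 2400 + 16080 = 18480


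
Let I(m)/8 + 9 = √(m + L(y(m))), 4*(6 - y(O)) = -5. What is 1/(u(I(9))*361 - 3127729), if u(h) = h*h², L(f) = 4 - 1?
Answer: -7910233/498003209849737 - 18852864*√3/2490016049248685 ≈ -2.8998e-8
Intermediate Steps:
y(O) = 29/4 (y(O) = 6 - ¼*(-5) = 6 + 5/4 = 29/4)
L(f) = 3
I(m) = -72 + 8*√(3 + m) (I(m) = -72 + 8*√(m + 3) = -72 + 8*√(3 + m))
u(h) = h³
1/(u(I(9))*361 - 3127729) = 1/((-72 + 8*√(3 + 9))³*361 - 3127729) = 1/((-72 + 8*√12)³*361 - 3127729) = 1/((-72 + 8*(2*√3))³*361 - 3127729) = 1/((-72 + 16*√3)³*361 - 3127729) = 1/(361*(-72 + 16*√3)³ - 3127729) = 1/(-3127729 + 361*(-72 + 16*√3)³)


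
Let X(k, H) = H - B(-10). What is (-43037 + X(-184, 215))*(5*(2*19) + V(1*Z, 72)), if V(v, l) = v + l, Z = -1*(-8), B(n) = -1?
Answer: -11561670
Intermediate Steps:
Z = 8
X(k, H) = 1 + H (X(k, H) = H - 1*(-1) = H + 1 = 1 + H)
V(v, l) = l + v
(-43037 + X(-184, 215))*(5*(2*19) + V(1*Z, 72)) = (-43037 + (1 + 215))*(5*(2*19) + (72 + 1*8)) = (-43037 + 216)*(5*38 + (72 + 8)) = -42821*(190 + 80) = -42821*270 = -11561670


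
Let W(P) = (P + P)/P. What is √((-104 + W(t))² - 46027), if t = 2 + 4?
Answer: 7*I*√727 ≈ 188.74*I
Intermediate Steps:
t = 6
W(P) = 2 (W(P) = (2*P)/P = 2)
√((-104 + W(t))² - 46027) = √((-104 + 2)² - 46027) = √((-102)² - 46027) = √(10404 - 46027) = √(-35623) = 7*I*√727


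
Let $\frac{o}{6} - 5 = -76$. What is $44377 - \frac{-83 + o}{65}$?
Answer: $\frac{2885014}{65} \approx 44385.0$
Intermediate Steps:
$o = -426$ ($o = 30 + 6 \left(-76\right) = 30 - 456 = -426$)
$44377 - \frac{-83 + o}{65} = 44377 - \frac{-83 - 426}{65} = 44377 - \frac{1}{65} \left(-509\right) = 44377 - - \frac{509}{65} = 44377 + \frac{509}{65} = \frac{2885014}{65}$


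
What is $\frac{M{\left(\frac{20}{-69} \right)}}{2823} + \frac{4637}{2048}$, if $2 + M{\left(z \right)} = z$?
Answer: $\frac{902903735}{398923776} \approx 2.2633$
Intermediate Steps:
$M{\left(z \right)} = -2 + z$
$\frac{M{\left(\frac{20}{-69} \right)}}{2823} + \frac{4637}{2048} = \frac{-2 + \frac{20}{-69}}{2823} + \frac{4637}{2048} = \left(-2 + 20 \left(- \frac{1}{69}\right)\right) \frac{1}{2823} + 4637 \cdot \frac{1}{2048} = \left(-2 - \frac{20}{69}\right) \frac{1}{2823} + \frac{4637}{2048} = \left(- \frac{158}{69}\right) \frac{1}{2823} + \frac{4637}{2048} = - \frac{158}{194787} + \frac{4637}{2048} = \frac{902903735}{398923776}$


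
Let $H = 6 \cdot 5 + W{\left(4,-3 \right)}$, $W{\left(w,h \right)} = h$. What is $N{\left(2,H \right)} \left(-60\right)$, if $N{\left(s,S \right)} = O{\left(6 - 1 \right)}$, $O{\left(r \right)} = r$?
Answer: $-300$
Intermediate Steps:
$H = 27$ ($H = 6 \cdot 5 - 3 = 30 - 3 = 27$)
$N{\left(s,S \right)} = 5$ ($N{\left(s,S \right)} = 6 - 1 = 5$)
$N{\left(2,H \right)} \left(-60\right) = 5 \left(-60\right) = -300$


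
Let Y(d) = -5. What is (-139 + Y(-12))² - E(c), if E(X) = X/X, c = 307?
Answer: 20735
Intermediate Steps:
E(X) = 1
(-139 + Y(-12))² - E(c) = (-139 - 5)² - 1*1 = (-144)² - 1 = 20736 - 1 = 20735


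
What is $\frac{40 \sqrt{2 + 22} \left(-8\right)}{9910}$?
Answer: $- \frac{64 \sqrt{6}}{991} \approx -0.15819$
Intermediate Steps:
$\frac{40 \sqrt{2 + 22} \left(-8\right)}{9910} = 40 \sqrt{24} \left(-8\right) \frac{1}{9910} = 40 \cdot 2 \sqrt{6} \left(-8\right) \frac{1}{9910} = 80 \sqrt{6} \left(-8\right) \frac{1}{9910} = - 640 \sqrt{6} \cdot \frac{1}{9910} = - \frac{64 \sqrt{6}}{991}$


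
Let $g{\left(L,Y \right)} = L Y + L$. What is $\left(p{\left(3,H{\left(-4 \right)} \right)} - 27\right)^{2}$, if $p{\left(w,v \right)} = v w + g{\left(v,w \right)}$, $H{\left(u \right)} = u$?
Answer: $3025$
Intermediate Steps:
$g{\left(L,Y \right)} = L + L Y$
$p{\left(w,v \right)} = v w + v \left(1 + w\right)$
$\left(p{\left(3,H{\left(-4 \right)} \right)} - 27\right)^{2} = \left(- 4 \left(1 + 2 \cdot 3\right) - 27\right)^{2} = \left(- 4 \left(1 + 6\right) - 27\right)^{2} = \left(\left(-4\right) 7 - 27\right)^{2} = \left(-28 - 27\right)^{2} = \left(-55\right)^{2} = 3025$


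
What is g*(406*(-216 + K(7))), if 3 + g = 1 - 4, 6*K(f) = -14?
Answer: 531860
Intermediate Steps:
K(f) = -7/3 (K(f) = (⅙)*(-14) = -7/3)
g = -6 (g = -3 + (1 - 4) = -3 - 3 = -6)
g*(406*(-216 + K(7))) = -2436*(-216 - 7/3) = -2436*(-655)/3 = -6*(-265930/3) = 531860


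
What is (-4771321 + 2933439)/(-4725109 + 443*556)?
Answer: 1837882/4478801 ≈ 0.41035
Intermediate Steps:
(-4771321 + 2933439)/(-4725109 + 443*556) = -1837882/(-4725109 + 246308) = -1837882/(-4478801) = -1837882*(-1/4478801) = 1837882/4478801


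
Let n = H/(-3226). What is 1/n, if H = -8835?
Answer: 3226/8835 ≈ 0.36514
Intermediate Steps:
n = 8835/3226 (n = -8835/(-3226) = -8835*(-1/3226) = 8835/3226 ≈ 2.7387)
1/n = 1/(8835/3226) = 3226/8835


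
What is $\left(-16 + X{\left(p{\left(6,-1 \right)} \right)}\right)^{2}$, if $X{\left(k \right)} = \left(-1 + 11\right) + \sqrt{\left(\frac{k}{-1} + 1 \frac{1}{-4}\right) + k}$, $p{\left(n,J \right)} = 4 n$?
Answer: $\frac{\left(12 - i\right)^{2}}{4} \approx 35.75 - 6.0 i$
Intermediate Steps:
$X{\left(k \right)} = 10 + \frac{i}{2}$ ($X{\left(k \right)} = 10 + \sqrt{\left(k \left(-1\right) + 1 \left(- \frac{1}{4}\right)\right) + k} = 10 + \sqrt{\left(- k - \frac{1}{4}\right) + k} = 10 + \sqrt{\left(- \frac{1}{4} - k\right) + k} = 10 + \sqrt{- \frac{1}{4}} = 10 + \frac{i}{2}$)
$\left(-16 + X{\left(p{\left(6,-1 \right)} \right)}\right)^{2} = \left(-16 + \left(10 + \frac{i}{2}\right)\right)^{2} = \left(-6 + \frac{i}{2}\right)^{2}$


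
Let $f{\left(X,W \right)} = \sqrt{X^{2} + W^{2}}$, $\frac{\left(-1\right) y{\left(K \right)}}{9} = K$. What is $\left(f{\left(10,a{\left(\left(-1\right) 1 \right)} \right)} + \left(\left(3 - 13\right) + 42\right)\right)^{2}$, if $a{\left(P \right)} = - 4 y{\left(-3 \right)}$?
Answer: $12788 + 128 \sqrt{2941} \approx 19730.0$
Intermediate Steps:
$y{\left(K \right)} = - 9 K$
$a{\left(P \right)} = -108$ ($a{\left(P \right)} = - 4 \left(\left(-9\right) \left(-3\right)\right) = \left(-4\right) 27 = -108$)
$f{\left(X,W \right)} = \sqrt{W^{2} + X^{2}}$
$\left(f{\left(10,a{\left(\left(-1\right) 1 \right)} \right)} + \left(\left(3 - 13\right) + 42\right)\right)^{2} = \left(\sqrt{\left(-108\right)^{2} + 10^{2}} + \left(\left(3 - 13\right) + 42\right)\right)^{2} = \left(\sqrt{11664 + 100} + \left(-10 + 42\right)\right)^{2} = \left(\sqrt{11764} + 32\right)^{2} = \left(2 \sqrt{2941} + 32\right)^{2} = \left(32 + 2 \sqrt{2941}\right)^{2}$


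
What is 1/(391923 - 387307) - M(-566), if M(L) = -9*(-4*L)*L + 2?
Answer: -53235487887/4616 ≈ -1.1533e+7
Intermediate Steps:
M(L) = 2 + 36*L**2 (M(L) = -(-36)*L**2 + 2 = 36*L**2 + 2 = 2 + 36*L**2)
1/(391923 - 387307) - M(-566) = 1/(391923 - 387307) - (2 + 36*(-566)**2) = 1/4616 - (2 + 36*320356) = 1/4616 - (2 + 11532816) = 1/4616 - 1*11532818 = 1/4616 - 11532818 = -53235487887/4616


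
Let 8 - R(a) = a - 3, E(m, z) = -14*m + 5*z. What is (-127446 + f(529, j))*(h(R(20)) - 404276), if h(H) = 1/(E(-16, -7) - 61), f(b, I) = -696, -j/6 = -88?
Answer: 3315502988217/64 ≈ 5.1805e+10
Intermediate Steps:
j = 528 (j = -6*(-88) = 528)
R(a) = 11 - a (R(a) = 8 - (a - 3) = 8 - (-3 + a) = 8 + (3 - a) = 11 - a)
h(H) = 1/128 (h(H) = 1/((-14*(-16) + 5*(-7)) - 61) = 1/((224 - 35) - 61) = 1/(189 - 61) = 1/128)
(-127446 + f(529, j))*(h(R(20)) - 404276) = (-127446 - 696)*(1/128 - 404276) = -128142*(-51747327/128) = 3315502988217/64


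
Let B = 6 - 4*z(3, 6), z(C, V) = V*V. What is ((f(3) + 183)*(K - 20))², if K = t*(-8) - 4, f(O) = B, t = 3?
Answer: 4665600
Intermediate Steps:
z(C, V) = V²
B = -138 (B = 6 - 4*6² = 6 - 4*36 = 6 - 144 = -138)
f(O) = -138
K = -28 (K = 3*(-8) - 4 = -24 - 4 = -28)
((f(3) + 183)*(K - 20))² = ((-138 + 183)*(-28 - 20))² = (45*(-48))² = (-2160)² = 4665600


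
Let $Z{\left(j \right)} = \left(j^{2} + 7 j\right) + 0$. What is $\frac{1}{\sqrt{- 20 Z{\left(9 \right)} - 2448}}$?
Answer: $- \frac{i \sqrt{37}}{444} \approx - 0.0137 i$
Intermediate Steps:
$Z{\left(j \right)} = j^{2} + 7 j$
$\frac{1}{\sqrt{- 20 Z{\left(9 \right)} - 2448}} = \frac{1}{\sqrt{- 20 \cdot 9 \left(7 + 9\right) - 2448}} = \frac{1}{\sqrt{- 20 \cdot 9 \cdot 16 - 2448}} = \frac{1}{\sqrt{\left(-20\right) 144 - 2448}} = \frac{1}{\sqrt{-2880 - 2448}} = \frac{1}{\sqrt{-5328}} = \frac{1}{12 i \sqrt{37}} = - \frac{i \sqrt{37}}{444}$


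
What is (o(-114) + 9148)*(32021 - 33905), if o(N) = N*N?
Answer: -41719296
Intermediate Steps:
o(N) = N²
(o(-114) + 9148)*(32021 - 33905) = ((-114)² + 9148)*(32021 - 33905) = (12996 + 9148)*(-1884) = 22144*(-1884) = -41719296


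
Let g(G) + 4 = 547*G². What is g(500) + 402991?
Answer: 137152987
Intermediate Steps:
g(G) = -4 + 547*G²
g(500) + 402991 = (-4 + 547*500²) + 402991 = (-4 + 547*250000) + 402991 = (-4 + 136750000) + 402991 = 136749996 + 402991 = 137152987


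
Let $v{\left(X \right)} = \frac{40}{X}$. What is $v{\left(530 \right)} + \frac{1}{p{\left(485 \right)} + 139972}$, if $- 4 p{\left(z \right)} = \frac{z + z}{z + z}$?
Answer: $\frac{2239760}{29674011} \approx 0.075479$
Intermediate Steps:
$p{\left(z \right)} = - \frac{1}{4}$ ($p{\left(z \right)} = - \frac{\left(z + z\right) \frac{1}{z + z}}{4} = - \frac{2 z \frac{1}{2 z}}{4} = \left(- \frac{1}{4}\right) 1 = - \frac{1}{4}$)
$v{\left(530 \right)} + \frac{1}{p{\left(485 \right)} + 139972} = \frac{40}{530} + \frac{1}{- \frac{1}{4} + 139972} = 40 \cdot \frac{1}{530} + \frac{1}{\frac{559887}{4}} = \frac{4}{53} + \frac{4}{559887} = \frac{2239760}{29674011}$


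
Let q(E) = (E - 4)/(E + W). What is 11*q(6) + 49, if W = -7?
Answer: 27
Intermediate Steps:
q(E) = (-4 + E)/(-7 + E) (q(E) = (E - 4)/(E - 7) = (-4 + E)/(-7 + E))
11*q(6) + 49 = 11*((-4 + 6)/(-7 + 6)) + 49 = 11*(2/(-1)) + 49 = 11*(-1*2) + 49 = 11*(-2) + 49 = -22 + 49 = 27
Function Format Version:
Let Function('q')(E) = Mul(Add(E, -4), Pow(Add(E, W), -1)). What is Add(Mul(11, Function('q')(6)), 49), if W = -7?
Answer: 27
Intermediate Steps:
Function('q')(E) = Mul(Pow(Add(-7, E), -1), Add(-4, E)) (Function('q')(E) = Mul(Add(E, -4), Pow(Add(E, -7), -1)) = Mul(Add(-4, E), Pow(Add(-7, E), -1)) = Mul(Pow(Add(-7, E), -1), Add(-4, E)))
Add(Mul(11, Function('q')(6)), 49) = Add(Mul(11, Mul(Pow(Add(-7, 6), -1), Add(-4, 6))), 49) = Add(Mul(11, Mul(Pow(-1, -1), 2)), 49) = Add(Mul(11, Mul(-1, 2)), 49) = Add(Mul(11, -2), 49) = Add(-22, 49) = 27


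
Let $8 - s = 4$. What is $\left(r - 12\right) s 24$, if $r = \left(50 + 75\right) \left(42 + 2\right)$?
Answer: $526848$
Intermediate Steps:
$s = 4$ ($s = 8 - 4 = 4$)
$r = 5500$ ($r = 125 \cdot 44 = 5500$)
$\left(r - 12\right) s 24 = \left(5500 - 12\right) 4 \cdot 24 = 5488 \cdot 96 = 526848$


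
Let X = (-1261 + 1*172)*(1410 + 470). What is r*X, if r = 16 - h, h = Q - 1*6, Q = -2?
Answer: -49135680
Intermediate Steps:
h = -8 (h = -2 - 1*6 = -2 - 6 = -8)
r = 24 (r = 16 - 1*(-8) = 16 + 8 = 24)
X = -2047320 (X = (-1261 + 172)*1880 = -1089*1880 = -2047320)
r*X = 24*(-2047320) = -49135680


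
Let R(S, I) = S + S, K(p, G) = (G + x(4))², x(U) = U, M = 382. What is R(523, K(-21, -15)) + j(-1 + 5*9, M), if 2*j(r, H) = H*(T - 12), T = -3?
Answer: -1819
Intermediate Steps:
K(p, G) = (4 + G)² (K(p, G) = (G + 4)² = (4 + G)²)
R(S, I) = 2*S
j(r, H) = -15*H/2 (j(r, H) = (H*(-3 - 12))/2 = (H*(-15))/2 = (-15*H)/2 = -15*H/2)
R(523, K(-21, -15)) + j(-1 + 5*9, M) = 2*523 - 15/2*382 = 1046 - 2865 = -1819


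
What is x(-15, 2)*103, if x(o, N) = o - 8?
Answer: -2369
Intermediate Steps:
x(o, N) = -8 + o
x(-15, 2)*103 = (-8 - 15)*103 = -23*103 = -2369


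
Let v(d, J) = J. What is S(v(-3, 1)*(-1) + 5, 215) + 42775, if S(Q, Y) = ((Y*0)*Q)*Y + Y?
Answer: 42990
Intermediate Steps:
S(Q, Y) = Y (S(Q, Y) = (0*Q)*Y + Y = 0*Y + Y = 0 + Y = Y)
S(v(-3, 1)*(-1) + 5, 215) + 42775 = 215 + 42775 = 42990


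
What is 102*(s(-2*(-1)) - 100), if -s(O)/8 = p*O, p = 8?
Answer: -23256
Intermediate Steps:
s(O) = -64*O
102*(s(-2*(-1)) - 100) = 102*(-(-128)*(-1) - 100) = 102*(-64*2 - 100) = 102*(-128 - 100) = 102*(-228) = -23256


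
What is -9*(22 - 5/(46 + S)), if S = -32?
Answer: -2727/14 ≈ -194.79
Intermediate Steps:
-9*(22 - 5/(46 + S)) = -9*(22 - 5/(46 - 32)) = -9*(22 - 5/14) = -9*303/14 = -2727/14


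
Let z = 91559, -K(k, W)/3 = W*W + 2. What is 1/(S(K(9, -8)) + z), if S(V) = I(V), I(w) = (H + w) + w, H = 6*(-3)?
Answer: 1/91145 ≈ 1.0972e-5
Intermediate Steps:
K(k, W) = -6 - 3*W² (K(k, W) = -3*(W*W + 2) = -3*(W² + 2) = -3*(2 + W²) = -6 - 3*W²)
H = -18
I(w) = -18 + 2*w (I(w) = (-18 + w) + w = -18 + 2*w)
S(V) = -18 + 2*V
1/(S(K(9, -8)) + z) = 1/((-18 + 2*(-6 - 3*(-8)²)) + 91559) = 1/((-18 + 2*(-6 - 3*64)) + 91559) = 1/((-18 + 2*(-6 - 192)) + 91559) = 1/((-18 + 2*(-198)) + 91559) = 1/((-18 - 396) + 91559) = 1/(-414 + 91559) = 1/91145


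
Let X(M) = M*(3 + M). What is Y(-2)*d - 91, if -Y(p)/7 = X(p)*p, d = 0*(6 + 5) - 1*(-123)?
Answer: -3535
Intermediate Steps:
d = 123 (d = 0*11 + 123 = 0 + 123 = 123)
Y(p) = -7*p²*(3 + p) (Y(p) = -7*p*(3 + p)*p = -7*p²*(3 + p))
Y(-2)*d - 91 = (7*(-2)²*(-3 - 1*(-2)))*123 - 91 = (7*4*(-3 + 2))*123 - 91 = (7*4*(-1))*123 - 91 = -28*123 - 91 = -3444 - 91 = -3535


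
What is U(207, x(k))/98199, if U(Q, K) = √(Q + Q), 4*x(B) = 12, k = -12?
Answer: √46/32733 ≈ 0.00020720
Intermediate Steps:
x(B) = 3 (x(B) = (¼)*12 = 3)
U(Q, K) = √2*√Q (U(Q, K) = √(2*Q) = √2*√Q)
U(207, x(k))/98199 = (√2*√207)/98199 = (√2*(3*√23))*(1/98199) = (3*√46)*(1/98199) = √46/32733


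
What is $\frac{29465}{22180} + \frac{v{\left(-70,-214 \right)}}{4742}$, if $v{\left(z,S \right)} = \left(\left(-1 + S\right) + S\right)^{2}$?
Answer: $\frac{422175241}{10517756} \approx 40.139$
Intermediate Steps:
$v{\left(z,S \right)} = \left(-1 + 2 S\right)^{2}$
$\frac{29465}{22180} + \frac{v{\left(-70,-214 \right)}}{4742} = \frac{29465}{22180} + \frac{\left(-1 + 2 \left(-214\right)\right)^{2}}{4742} = 29465 \cdot \frac{1}{22180} + \left(-1 - 428\right)^{2} \cdot \frac{1}{4742} = \frac{5893}{4436} + \left(-429\right)^{2} \cdot \frac{1}{4742} = \frac{5893}{4436} + 184041 \cdot \frac{1}{4742} = \frac{5893}{4436} + \frac{184041}{4742} = \frac{422175241}{10517756}$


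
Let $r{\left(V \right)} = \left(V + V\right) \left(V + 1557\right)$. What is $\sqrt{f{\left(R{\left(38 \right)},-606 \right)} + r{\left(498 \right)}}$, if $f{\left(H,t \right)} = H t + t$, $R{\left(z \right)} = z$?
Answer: $3 \sqrt{224794} \approx 1422.4$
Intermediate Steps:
$f{\left(H,t \right)} = t + H t$
$r{\left(V \right)} = 2 V \left(1557 + V\right)$
$\sqrt{f{\left(R{\left(38 \right)},-606 \right)} + r{\left(498 \right)}} = \sqrt{- 606 \left(1 + 38\right) + 2 \cdot 498 \left(1557 + 498\right)} = \sqrt{\left(-606\right) 39 + 2 \cdot 498 \cdot 2055} = \sqrt{-23634 + 2046780} = \sqrt{2023146} = 3 \sqrt{224794}$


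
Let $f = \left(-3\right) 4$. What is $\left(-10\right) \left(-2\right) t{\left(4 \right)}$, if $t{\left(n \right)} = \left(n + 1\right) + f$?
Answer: $-140$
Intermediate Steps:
$f = -12$
$t{\left(n \right)} = -11 + n$ ($t{\left(n \right)} = \left(n + 1\right) - 12 = \left(1 + n\right) - 12 = -11 + n$)
$\left(-10\right) \left(-2\right) t{\left(4 \right)} = \left(-10\right) \left(-2\right) \left(-11 + 4\right) = 20 \left(-7\right) = -140$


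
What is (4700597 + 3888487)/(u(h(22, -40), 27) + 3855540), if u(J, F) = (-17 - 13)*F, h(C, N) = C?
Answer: 1431514/642455 ≈ 2.2282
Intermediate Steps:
u(J, F) = -30*F
(4700597 + 3888487)/(u(h(22, -40), 27) + 3855540) = (4700597 + 3888487)/(-30*27 + 3855540) = 8589084/(-810 + 3855540) = 8589084/3854730 = 8589084*(1/3854730) = 1431514/642455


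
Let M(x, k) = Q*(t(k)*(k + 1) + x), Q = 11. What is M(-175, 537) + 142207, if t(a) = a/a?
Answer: 146200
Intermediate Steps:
t(a) = 1
M(x, k) = 11 + 11*k + 11*x (M(x, k) = 11*(1*(k + 1) + x) = 11*(1*(1 + k) + x) = 11*((1 + k) + x) = 11*(1 + k + x) = 11 + 11*k + 11*x)
M(-175, 537) + 142207 = (11 + 11*537 + 11*(-175)) + 142207 = (11 + 5907 - 1925) + 142207 = 3993 + 142207 = 146200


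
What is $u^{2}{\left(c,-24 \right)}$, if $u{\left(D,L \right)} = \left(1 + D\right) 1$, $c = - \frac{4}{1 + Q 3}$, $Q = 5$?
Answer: $\frac{9}{16} \approx 0.5625$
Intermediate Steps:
$c = - \frac{1}{4}$ ($c = - \frac{4}{1 + 5 \cdot 3} = - \frac{4}{1 + 15} = - \frac{4}{16} = \left(-4\right) \frac{1}{16} = - \frac{1}{4} \approx -0.25$)
$u{\left(D,L \right)} = 1 + D$
$u^{2}{\left(c,-24 \right)} = \left(1 - \frac{1}{4}\right)^{2} = \left(\frac{3}{4}\right)^{2} = \frac{9}{16}$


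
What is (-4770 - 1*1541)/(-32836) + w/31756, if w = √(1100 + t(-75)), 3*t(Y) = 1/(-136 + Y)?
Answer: 6311/32836 + √440757267/20101548 ≈ 0.19324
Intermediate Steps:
t(Y) = 1/(3*(-136 + Y))
w = √440757267/633 (w = √(1100 + 1/(3*(-136 - 75))) = √(1100 + (⅓)/(-211)) = √(1100 + (⅓)*(-1/211)) = √(1100 - 1/633) = √(696299/633) = √440757267/633 ≈ 33.166)
(-4770 - 1*1541)/(-32836) + w/31756 = (-4770 - 1*1541)/(-32836) + (√440757267/633)/31756 = (-4770 - 1541)*(-1/32836) + (√440757267/633)*(1/31756) = -6311*(-1/32836) + √440757267/20101548 = 6311/32836 + √440757267/20101548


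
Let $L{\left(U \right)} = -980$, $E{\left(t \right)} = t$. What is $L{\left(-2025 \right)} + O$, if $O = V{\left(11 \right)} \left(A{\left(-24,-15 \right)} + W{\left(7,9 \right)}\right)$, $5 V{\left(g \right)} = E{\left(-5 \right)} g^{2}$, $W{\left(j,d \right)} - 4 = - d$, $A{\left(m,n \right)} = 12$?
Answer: $-1827$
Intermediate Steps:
$W{\left(j,d \right)} = 4 - d$
$V{\left(g \right)} = - g^{2}$ ($V{\left(g \right)} = \frac{\left(-5\right) g^{2}}{5} = - g^{2}$)
$O = -847$ ($O = - 11^{2} \left(12 + \left(4 - 9\right)\right) = \left(-1\right) 121 \left(12 + \left(4 - 9\right)\right) = - 121 \left(12 - 5\right) = \left(-121\right) 7 = -847$)
$L{\left(-2025 \right)} + O = -980 - 847 = -1827$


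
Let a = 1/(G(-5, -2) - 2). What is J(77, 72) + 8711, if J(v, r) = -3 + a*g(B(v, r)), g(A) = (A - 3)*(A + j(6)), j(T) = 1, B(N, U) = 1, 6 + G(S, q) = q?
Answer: 43542/5 ≈ 8708.4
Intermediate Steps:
G(S, q) = -6 + q
a = -⅒ (a = 1/((-6 - 2) - 2) = 1/(-8 - 2) = 1/(-10) = -⅒ ≈ -0.10000)
g(A) = (1 + A)*(-3 + A) (g(A) = (A - 3)*(A + 1) = (-3 + A)*(1 + A) = (1 + A)*(-3 + A))
J(v, r) = -13/5 (J(v, r) = -3 - (-3 + 1² - 2*1)/10 = -3 - (-3 + 1 - 2)/10 = -3 - ⅒*(-4) = -3 + ⅖ = -13/5)
J(77, 72) + 8711 = -13/5 + 8711 = 43542/5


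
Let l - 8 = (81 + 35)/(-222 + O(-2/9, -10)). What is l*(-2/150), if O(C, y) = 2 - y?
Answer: -782/7875 ≈ -0.099302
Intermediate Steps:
l = 782/105 (l = 8 + (81 + 35)/(-222 + (2 - 1*(-10))) = 8 + 116/(-222 + (2 + 10)) = 8 + 116/(-222 + 12) = 8 + 116/(-210) = 8 + 116*(-1/210) = 8 - 58/105 = 782/105 ≈ 7.4476)
l*(-2/150) = 782*(-2/150)/105 = 782*(-2*1/150)/105 = (782/105)*(-1/75) = -782/7875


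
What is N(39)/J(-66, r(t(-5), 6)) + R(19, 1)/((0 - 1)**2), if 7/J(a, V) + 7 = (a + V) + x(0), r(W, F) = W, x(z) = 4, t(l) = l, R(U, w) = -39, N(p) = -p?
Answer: 2613/7 ≈ 373.29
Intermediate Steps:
J(a, V) = 7/(-3 + V + a) (J(a, V) = 7/(-7 + ((a + V) + 4)) = 7/(-7 + ((V + a) + 4)) = 7/(-7 + (4 + V + a)) = 7/(-3 + V + a))
N(39)/J(-66, r(t(-5), 6)) + R(19, 1)/((0 - 1)**2) = (-1*39)/((7/(-3 - 5 - 66))) - 39/(0 - 1)**2 = -39/(7/(-74)) - 39/((-1)**2) = -39/(7*(-1/74)) - 39/1 = -39/(-7/74) - 39*1 = -39*(-74/7) - 39 = 2886/7 - 39 = 2613/7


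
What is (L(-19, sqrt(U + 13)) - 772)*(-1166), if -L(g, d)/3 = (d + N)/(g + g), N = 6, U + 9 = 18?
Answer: 17092394/19 - 1749*sqrt(22)/19 ≈ 8.9917e+5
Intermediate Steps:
U = 9 (U = -9 + 18 = 9)
L(g, d) = -3*(6 + d)/(2*g) (L(g, d) = -3*(d + 6)/(g + g) = -3*(6 + d)/(2*g))
(L(-19, sqrt(U + 13)) - 772)*(-1166) = ((3/2)*(-6 - sqrt(9 + 13))/(-19) - 772)*(-1166) = ((3/2)*(-1/19)*(-6 - sqrt(22)) - 772)*(-1166) = ((9/19 + 3*sqrt(22)/38) - 772)*(-1166) = (-14659/19 + 3*sqrt(22)/38)*(-1166) = 17092394/19 - 1749*sqrt(22)/19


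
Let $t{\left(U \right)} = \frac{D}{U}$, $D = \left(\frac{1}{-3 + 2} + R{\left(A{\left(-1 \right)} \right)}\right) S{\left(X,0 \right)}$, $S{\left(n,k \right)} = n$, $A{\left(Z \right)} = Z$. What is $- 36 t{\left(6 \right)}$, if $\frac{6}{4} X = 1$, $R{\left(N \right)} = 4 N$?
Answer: $20$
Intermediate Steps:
$X = \frac{2}{3}$ ($X = \frac{2}{3} \cdot 1 = \frac{2}{3} \approx 0.66667$)
$D = - \frac{10}{3}$ ($D = \left(\frac{1}{-3 + 2} + 4 \left(-1\right)\right) \frac{2}{3} = \left(\frac{1}{-1} - 4\right) \frac{2}{3} = \left(-1 - 4\right) \frac{2}{3} = \left(-5\right) \frac{2}{3} = - \frac{10}{3} \approx -3.3333$)
$t{\left(U \right)} = - \frac{10}{3 U}$
$- 36 t{\left(6 \right)} = - 36 \left(- \frac{10}{3 \cdot 6}\right) = - 36 \left(\left(- \frac{10}{3}\right) \frac{1}{6}\right) = \left(-36\right) \left(- \frac{5}{9}\right) = 20$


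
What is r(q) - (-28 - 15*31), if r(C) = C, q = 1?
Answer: 494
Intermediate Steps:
r(q) - (-28 - 15*31) = 1 - (-28 - 15*31) = 1 - (-28 - 465) = 1 - 1*(-493) = 1 + 493 = 494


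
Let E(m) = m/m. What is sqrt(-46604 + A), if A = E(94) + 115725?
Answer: sqrt(69122) ≈ 262.91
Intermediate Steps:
E(m) = 1
A = 115726 (A = 1 + 115725 = 115726)
sqrt(-46604 + A) = sqrt(-46604 + 115726) = sqrt(69122)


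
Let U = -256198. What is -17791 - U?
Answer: 238407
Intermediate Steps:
-17791 - U = -17791 - 1*(-256198) = -17791 + 256198 = 238407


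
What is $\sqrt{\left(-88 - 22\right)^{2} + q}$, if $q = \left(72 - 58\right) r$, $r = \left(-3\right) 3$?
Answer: $\sqrt{11974} \approx 109.43$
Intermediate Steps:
$r = -9$
$q = -126$ ($q = \left(72 - 58\right) \left(-9\right) = 14 \left(-9\right) = -126$)
$\sqrt{\left(-88 - 22\right)^{2} + q} = \sqrt{\left(-88 - 22\right)^{2} - 126} = \sqrt{\left(-110\right)^{2} - 126} = \sqrt{12100 - 126} = \sqrt{11974}$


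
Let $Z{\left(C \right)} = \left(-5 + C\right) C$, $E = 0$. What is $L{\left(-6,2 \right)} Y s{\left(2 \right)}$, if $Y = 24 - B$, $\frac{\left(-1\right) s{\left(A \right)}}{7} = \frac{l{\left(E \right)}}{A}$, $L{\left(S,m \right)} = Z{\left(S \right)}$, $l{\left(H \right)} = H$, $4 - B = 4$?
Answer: $0$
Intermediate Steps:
$B = 0$ ($B = 4 - 4 = 0$)
$Z{\left(C \right)} = C \left(-5 + C\right)$
$L{\left(S,m \right)} = S \left(-5 + S\right)$
$s{\left(A \right)} = 0$ ($s{\left(A \right)} = - 7 \frac{0}{A} = \left(-7\right) 0 = 0$)
$Y = 24$ ($Y = 24 - 0 = 24 + 0 = 24$)
$L{\left(-6,2 \right)} Y s{\left(2 \right)} = - 6 \left(-5 - 6\right) 24 \cdot 0 = \left(-6\right) \left(-11\right) 24 \cdot 0 = 66 \cdot 24 \cdot 0 = 1584 \cdot 0 = 0$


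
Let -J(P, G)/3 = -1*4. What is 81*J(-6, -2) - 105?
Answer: 867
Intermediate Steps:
J(P, G) = 12 (J(P, G) = -(-3)*4 = -3*(-4) = 12)
81*J(-6, -2) - 105 = 81*12 - 105 = 972 - 105 = 867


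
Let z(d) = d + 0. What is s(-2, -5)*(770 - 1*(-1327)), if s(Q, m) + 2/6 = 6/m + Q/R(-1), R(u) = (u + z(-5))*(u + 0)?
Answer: -19572/5 ≈ -3914.4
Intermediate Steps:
z(d) = d
R(u) = u*(-5 + u) (R(u) = (u - 5)*(u + 0) = (-5 + u)*u = u*(-5 + u))
s(Q, m) = -1/3 + 6/m + Q/6 (s(Q, m) = -1/3 + (6/m + Q/((-(-5 - 1)))) = -1/3 + (6/m + Q/((-1*(-6)))) = -1/3 + (6/m + Q/6) = -1/3 + 6/m + Q/6)
s(-2, -5)*(770 - 1*(-1327)) = ((1/6)*(36 - 5*(-2 - 2))/(-5))*(770 - 1*(-1327)) = ((1/6)*(-1/5)*(36 - 5*(-4)))*(770 + 1327) = ((1/6)*(-1/5)*(36 + 20))*2097 = ((1/6)*(-1/5)*56)*2097 = -28/15*2097 = -19572/5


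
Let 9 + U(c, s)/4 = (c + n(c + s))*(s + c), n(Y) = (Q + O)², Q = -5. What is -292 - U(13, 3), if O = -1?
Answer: -3392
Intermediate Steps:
n(Y) = 36 (n(Y) = (-5 - 1)² = (-6)² = 36)
U(c, s) = -36 + 4*(36 + c)*(c + s) (U(c, s) = -36 + 4*((c + 36)*(s + c)) = -36 + 4*((36 + c)*(c + s)) = -36 + 4*(36 + c)*(c + s))
-292 - U(13, 3) = -292 - (-36 + 4*13² + 144*13 + 144*3 + 4*13*3) = -292 - (-36 + 4*169 + 1872 + 432 + 156) = -292 - (-36 + 676 + 1872 + 432 + 156) = -292 - 1*3100 = -292 - 3100 = -3392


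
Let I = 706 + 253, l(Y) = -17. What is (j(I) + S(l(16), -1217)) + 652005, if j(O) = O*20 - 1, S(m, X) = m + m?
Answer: 671150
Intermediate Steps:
S(m, X) = 2*m
I = 959
j(O) = -1 + 20*O (j(O) = 20*O - 1 = -1 + 20*O)
(j(I) + S(l(16), -1217)) + 652005 = ((-1 + 20*959) + 2*(-17)) + 652005 = ((-1 + 19180) - 34) + 652005 = (19179 - 34) + 652005 = 19145 + 652005 = 671150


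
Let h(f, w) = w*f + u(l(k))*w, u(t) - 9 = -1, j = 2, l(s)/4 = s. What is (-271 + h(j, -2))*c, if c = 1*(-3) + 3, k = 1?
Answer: 0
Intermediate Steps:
l(s) = 4*s
u(t) = 8 (u(t) = 9 - 1 = 8)
h(f, w) = 8*w + f*w (h(f, w) = w*f + 8*w = f*w + 8*w = 8*w + f*w)
c = 0 (c = -3 + 3 = 0)
(-271 + h(j, -2))*c = (-271 - 2*(8 + 2))*0 = (-271 - 2*10)*0 = (-271 - 20)*0 = -291*0 = 0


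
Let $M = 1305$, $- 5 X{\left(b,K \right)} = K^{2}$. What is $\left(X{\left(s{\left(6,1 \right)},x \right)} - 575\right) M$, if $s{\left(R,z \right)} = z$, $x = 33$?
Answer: $-1034604$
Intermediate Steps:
$X{\left(b,K \right)} = - \frac{K^{2}}{5}$
$\left(X{\left(s{\left(6,1 \right)},x \right)} - 575\right) M = \left(- \frac{33^{2}}{5} - 575\right) 1305 = \left(\left(- \frac{1}{5}\right) 1089 - 575\right) 1305 = \left(- \frac{1089}{5} - 575\right) 1305 = \left(- \frac{3964}{5}\right) 1305 = -1034604$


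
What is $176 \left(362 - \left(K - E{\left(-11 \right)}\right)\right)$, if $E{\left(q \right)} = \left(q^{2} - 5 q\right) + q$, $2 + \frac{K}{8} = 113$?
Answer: $-63536$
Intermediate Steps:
$K = 888$ ($K = -16 + 8 \cdot 113 = -16 + 904 = 888$)
$E{\left(q \right)} = q^{2} - 4 q$
$176 \left(362 - \left(K - E{\left(-11 \right)}\right)\right) = 176 \left(362 - \left(888 + 11 \left(-4 - 11\right)\right)\right) = 176 \left(362 - 723\right) = 176 \left(-361\right) = -63536$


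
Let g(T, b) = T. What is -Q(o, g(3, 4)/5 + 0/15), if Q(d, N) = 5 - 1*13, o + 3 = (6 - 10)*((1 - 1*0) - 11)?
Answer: 8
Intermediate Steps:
o = 37 (o = -3 + (6 - 10)*((1 - 1*0) - 11) = -3 - 4*((1 + 0) - 11) = -3 - 4*(1 - 11) = -3 - 4*(-10) = -3 + 40 = 37)
Q(d, N) = -8 (Q(d, N) = 5 - 13 = -8)
-Q(o, g(3, 4)/5 + 0/15) = -1*(-8) = 8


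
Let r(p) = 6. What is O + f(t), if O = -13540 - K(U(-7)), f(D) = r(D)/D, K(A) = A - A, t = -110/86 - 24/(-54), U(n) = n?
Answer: -4375742/323 ≈ -13547.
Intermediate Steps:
t = -323/387 (t = -110*1/86 - 24*(-1/54) = -55/43 + 4/9 = -323/387 ≈ -0.83463)
K(A) = 0
f(D) = 6/D
O = -13540 (O = -13540 - 1*0 = -13540 + 0 = -13540)
O + f(t) = -13540 + 6/(-323/387) = -13540 + 6*(-387/323) = -13540 - 2322/323 = -4375742/323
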